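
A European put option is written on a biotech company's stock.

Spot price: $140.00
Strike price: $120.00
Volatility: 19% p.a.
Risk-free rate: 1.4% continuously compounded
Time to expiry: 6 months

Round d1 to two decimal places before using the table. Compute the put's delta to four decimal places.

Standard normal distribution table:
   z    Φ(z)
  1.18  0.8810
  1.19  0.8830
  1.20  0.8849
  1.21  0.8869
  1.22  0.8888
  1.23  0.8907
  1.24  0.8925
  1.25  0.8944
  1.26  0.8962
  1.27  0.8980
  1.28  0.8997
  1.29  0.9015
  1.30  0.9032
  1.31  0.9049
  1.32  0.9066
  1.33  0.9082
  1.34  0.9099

-0.1020

T = 0.5;  σ√T = 0.1344
ln(S/K) + (r + σ²/2)T = ln(140/120) + (0.014 + 0.19²/2)·0.5 = 0.1542 + 0.0160 = 0.1702
d₁ = 0.1702 / 0.1344 = 1.2667 → 1.27
N(d₁) = N(1.27) = 0.8980
Δ_put = N(d₁) − 1 = 0.8980 − 1 = -0.1020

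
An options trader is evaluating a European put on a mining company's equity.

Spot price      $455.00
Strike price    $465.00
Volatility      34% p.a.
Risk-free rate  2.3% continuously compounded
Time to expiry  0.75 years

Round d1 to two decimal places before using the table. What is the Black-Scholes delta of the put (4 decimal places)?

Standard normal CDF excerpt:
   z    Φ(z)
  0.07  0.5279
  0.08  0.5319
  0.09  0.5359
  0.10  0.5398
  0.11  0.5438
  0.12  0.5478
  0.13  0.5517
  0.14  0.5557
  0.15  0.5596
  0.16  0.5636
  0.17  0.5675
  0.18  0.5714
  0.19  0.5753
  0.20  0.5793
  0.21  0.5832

σ√T = 0.34 × 0.8660 = 0.2944
d₁ = [ln(455/465) + (0.023 + ½·0.34²)·0.75] / (σ√T) = (-0.0217 + 0.0606) / 0.2944 = 0.1320 → 0.13
N(d₁) = N(0.13) = 0.5517
Δ_put = N(d₁) − 1 = 0.5517 − 1 = -0.4483

-0.4483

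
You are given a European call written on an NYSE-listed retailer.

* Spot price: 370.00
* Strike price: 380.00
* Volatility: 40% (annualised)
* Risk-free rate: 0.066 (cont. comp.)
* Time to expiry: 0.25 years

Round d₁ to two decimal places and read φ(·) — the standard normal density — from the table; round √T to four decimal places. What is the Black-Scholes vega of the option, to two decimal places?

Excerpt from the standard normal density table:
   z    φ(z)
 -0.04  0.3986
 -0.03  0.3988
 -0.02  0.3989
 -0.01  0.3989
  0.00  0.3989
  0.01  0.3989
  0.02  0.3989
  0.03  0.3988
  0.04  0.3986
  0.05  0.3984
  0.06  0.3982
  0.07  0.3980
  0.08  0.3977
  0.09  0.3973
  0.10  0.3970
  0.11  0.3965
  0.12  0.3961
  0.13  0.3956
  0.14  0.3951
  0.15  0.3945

T = 0.25;  σ√T = 0.2000
d₁ = [ln(370/380) + (0.066 + 0.4²/2)·0.25] / 0.2000 = [-0.0267 + 0.0365] / 0.2000 = 0.0492 ≈ 0.05
√T = √0.25 = 0.5000
φ(d₁) = φ(0.05) = 0.3984
vega = S·φ(d₁)·√T = 370·0.3984·0.5000 = 73.7040

73.70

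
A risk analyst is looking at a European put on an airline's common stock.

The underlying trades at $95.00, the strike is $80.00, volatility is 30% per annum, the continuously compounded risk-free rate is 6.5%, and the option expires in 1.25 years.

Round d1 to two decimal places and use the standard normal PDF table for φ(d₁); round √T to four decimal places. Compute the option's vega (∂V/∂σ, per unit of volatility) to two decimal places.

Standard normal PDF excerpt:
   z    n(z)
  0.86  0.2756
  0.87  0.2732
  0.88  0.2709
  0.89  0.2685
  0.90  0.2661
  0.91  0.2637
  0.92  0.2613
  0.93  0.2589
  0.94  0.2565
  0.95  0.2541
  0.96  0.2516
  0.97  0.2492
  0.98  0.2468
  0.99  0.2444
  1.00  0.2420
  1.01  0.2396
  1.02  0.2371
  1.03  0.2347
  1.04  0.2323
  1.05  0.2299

27.75

σ√T = 0.3·√1.25 = 0.3354
d₁ = [ln(95/80) + (0.065 + ½·0.3²)·1.25] / (σ√T) = (0.1719 + 0.1375) / 0.3354 = 0.9223 → 0.92
√T = √1.25 = 1.1180
φ(d₁) = φ(0.92) = 0.2613
vega = S·φ(d₁)·√T = 95·0.2613·1.1180 = 27.7527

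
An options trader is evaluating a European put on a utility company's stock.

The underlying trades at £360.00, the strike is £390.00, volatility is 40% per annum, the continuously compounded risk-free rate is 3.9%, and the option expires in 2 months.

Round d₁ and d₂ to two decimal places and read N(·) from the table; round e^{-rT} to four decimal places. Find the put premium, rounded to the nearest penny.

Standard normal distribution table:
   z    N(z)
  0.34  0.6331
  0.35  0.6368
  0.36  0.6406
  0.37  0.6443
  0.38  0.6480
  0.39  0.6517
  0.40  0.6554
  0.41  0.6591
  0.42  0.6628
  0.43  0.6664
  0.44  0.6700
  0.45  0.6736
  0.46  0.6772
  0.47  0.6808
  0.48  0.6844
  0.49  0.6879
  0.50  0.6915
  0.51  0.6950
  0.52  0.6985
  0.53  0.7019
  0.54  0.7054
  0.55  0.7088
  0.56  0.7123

σ√T = 0.4·√0.1667 = 0.1633
d₁ = [ln(360/390) + (0.039 + 0.4²/2)·0.1667] / 0.1633 = [-0.0800 + 0.0198] / 0.1633 = -0.3687 → -0.37
d₂ = d₁ − σ√T = -0.3687 − 0.1633 = -0.5320 → -0.53
exp(−rT) = exp(−0.039·0.1667) = 0.9935
N(−d₂) = N(0.53) = 0.7019;  N(−d₁) = N(0.37) = 0.6443
P = 390·0.9935·0.7019 − 360·0.6443 = 271.9617 − 231.9480 = 40.0137

£40.01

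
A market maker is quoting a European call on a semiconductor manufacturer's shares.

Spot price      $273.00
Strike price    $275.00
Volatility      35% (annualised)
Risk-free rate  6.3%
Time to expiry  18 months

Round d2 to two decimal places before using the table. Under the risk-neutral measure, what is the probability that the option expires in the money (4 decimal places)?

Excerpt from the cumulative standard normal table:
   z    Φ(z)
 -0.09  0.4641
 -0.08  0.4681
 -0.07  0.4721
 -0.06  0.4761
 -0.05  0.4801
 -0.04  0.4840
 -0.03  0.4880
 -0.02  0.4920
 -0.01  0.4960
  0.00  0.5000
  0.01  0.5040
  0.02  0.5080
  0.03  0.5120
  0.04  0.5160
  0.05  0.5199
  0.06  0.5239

0.4960

σ√T = 0.35·√1.5 = 0.4287
d₁ = [ln(273/275) + (0.063 + ½·0.35²)·1.5] / (σ√T) = (-0.0073 + 0.1864) / 0.4287 = 0.4178 ⇒ 0.42
d₂ = 0.4178 − 0.4287 = -0.0109 ⇒ -0.01
Risk-neutral Pr[S_T > K] = N(d₂) = N(-0.01) = 0.4960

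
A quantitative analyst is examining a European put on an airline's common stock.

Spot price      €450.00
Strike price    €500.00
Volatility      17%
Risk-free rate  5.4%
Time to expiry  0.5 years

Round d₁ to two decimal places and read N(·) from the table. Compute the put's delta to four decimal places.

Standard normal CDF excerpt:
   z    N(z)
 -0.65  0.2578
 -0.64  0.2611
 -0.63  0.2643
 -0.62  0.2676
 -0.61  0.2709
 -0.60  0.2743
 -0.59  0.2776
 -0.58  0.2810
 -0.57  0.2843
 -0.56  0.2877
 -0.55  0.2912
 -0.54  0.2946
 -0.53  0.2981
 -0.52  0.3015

-0.7224

σ√T = 0.17·√0.5 = 0.1202
ln(S/K) + (r + σ²/2)T = ln(450/500) + (0.054 + 0.17²/2)·0.5 = -0.1054 + 0.0342 = -0.0711
d₁ = -0.0711 / 0.1202 = -0.5918 → -0.59
N(d₁) = N(-0.59) = 0.2776
Δ_put = N(d₁) − 1 = 0.2776 − 1 = -0.7224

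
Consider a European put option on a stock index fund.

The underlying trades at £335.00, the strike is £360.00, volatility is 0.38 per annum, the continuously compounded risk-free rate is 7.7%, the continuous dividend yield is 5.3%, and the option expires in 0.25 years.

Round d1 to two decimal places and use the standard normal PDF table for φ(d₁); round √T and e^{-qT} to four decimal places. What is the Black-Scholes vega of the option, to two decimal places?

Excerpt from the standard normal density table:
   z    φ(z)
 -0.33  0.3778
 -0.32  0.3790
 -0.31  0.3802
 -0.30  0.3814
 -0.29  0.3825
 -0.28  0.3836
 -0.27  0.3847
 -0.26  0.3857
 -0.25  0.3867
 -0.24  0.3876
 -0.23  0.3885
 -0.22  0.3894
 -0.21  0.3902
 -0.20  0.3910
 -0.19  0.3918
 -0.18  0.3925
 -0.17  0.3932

63.92

σ√T = 0.38·√0.25 = 0.1900
d₁ = [ln(335/360) + (0.077 − 0.053 + 0.38²/2)·0.25] / 0.1900 = [-0.0720 + 0.0241] / 0.1900 = -0.2522 → -0.25
√T = √0.25 = 0.5000
φ(d₁) = φ(-0.25) = 0.3867
e^(−qT) = e^(−0.053·0.25) = 0.9868
vega = S·e^(−qT)·φ(d₁)·√T = 335·0.9868·0.3867·0.5000 = 63.9173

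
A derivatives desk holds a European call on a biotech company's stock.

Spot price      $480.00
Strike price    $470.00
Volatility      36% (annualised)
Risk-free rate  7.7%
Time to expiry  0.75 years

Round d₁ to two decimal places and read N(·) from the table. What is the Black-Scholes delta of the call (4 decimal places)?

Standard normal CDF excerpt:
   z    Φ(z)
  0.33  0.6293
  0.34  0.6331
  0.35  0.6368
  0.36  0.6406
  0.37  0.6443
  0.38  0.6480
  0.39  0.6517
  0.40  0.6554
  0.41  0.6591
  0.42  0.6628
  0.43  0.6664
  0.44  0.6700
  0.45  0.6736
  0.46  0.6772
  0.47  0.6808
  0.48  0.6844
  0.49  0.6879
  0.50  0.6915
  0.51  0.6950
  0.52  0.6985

σ√T = 0.36·√0.75 = 0.3118
ln(S/K) + (r + σ²/2)T = ln(480/470) + (0.077 + 0.36²/2)·0.75 = 0.0211 + 0.1063 = 0.1274
d₁ = 0.1274 / 0.3118 = 0.4086 ≈ 0.41
N(d₁) = N(0.41) = 0.6591
Δ_call = N(d₁) = 0.6591

0.6591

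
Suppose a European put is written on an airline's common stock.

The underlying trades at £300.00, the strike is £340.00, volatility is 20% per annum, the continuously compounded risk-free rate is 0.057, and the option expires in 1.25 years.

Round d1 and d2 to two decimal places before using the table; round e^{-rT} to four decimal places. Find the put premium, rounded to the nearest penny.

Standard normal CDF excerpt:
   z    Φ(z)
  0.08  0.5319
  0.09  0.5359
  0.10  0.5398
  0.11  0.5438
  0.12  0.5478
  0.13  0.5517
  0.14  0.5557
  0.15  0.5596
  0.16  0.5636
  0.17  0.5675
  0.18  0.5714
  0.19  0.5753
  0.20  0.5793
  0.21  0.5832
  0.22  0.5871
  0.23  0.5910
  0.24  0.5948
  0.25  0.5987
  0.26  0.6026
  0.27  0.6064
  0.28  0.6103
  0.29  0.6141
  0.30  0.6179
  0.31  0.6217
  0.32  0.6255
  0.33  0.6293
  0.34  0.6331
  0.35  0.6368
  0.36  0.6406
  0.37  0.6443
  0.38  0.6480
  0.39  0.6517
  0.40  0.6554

T = 1.25;  σ√T = 0.2236
d₁ = [ln(300/340) + (0.057 + 0.2²/2)·1.25] / 0.2236 = [-0.1252 + 0.0963] / 0.2236 = -0.1293 ≈ -0.13
d₂ = d₁ − σ√T = -0.1293 − 0.2236 = -0.3529 ≈ -0.35
exp(−rT) = exp(−0.057·1.25) = 0.9312
N(−d₂) = N(0.35) = 0.6368;  N(−d₁) = N(0.13) = 0.5517
P = 340·0.9312·0.6368 − 300·0.5517 = 201.6160 − 165.5100 = 36.1060

£36.11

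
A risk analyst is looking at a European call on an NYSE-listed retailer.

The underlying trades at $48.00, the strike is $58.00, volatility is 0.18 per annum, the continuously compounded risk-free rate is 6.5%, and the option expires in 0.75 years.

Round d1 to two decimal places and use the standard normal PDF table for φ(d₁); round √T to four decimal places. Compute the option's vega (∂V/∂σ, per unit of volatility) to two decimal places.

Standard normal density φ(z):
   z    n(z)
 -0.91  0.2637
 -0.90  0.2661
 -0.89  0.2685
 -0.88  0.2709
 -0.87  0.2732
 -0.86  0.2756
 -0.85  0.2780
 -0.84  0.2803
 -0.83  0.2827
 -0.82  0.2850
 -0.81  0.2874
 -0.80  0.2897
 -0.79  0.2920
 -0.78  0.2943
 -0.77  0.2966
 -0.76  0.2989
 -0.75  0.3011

11.85

T = 0.75;  σ√T = 0.1559
ln(S/K) + (r + σ²/2)T = ln(48/58) + (0.065 + 0.18²/2)·0.75 = -0.1892 + 0.0609 = -0.1283
d₁ = -0.1283 / 0.1559 = -0.8233 which rounds to -0.82
√T = √0.75 = 0.8660
φ(d₁) = φ(-0.82) = 0.2850
vega = S·φ(d₁)·√T = 48·0.2850·0.8660 = 11.8469
(Call and put vega coincide under Black-Scholes.)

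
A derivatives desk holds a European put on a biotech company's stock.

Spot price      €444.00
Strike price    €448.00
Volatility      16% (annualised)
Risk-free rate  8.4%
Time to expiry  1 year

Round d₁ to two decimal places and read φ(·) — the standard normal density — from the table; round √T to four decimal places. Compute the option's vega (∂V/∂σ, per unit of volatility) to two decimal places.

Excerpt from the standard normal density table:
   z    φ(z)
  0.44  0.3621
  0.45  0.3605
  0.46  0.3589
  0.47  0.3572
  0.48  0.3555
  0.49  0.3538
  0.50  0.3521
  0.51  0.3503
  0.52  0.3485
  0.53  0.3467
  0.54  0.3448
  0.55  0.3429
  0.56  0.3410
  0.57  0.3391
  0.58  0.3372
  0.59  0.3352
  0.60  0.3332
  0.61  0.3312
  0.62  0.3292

152.25

σ√T = 0.16 × 1.0000 = 0.1600
ln(S/K) + (r + σ²/2)T = ln(444/448) + (0.084 + 0.16²/2)·1 = -0.0090 + 0.0968 = 0.0878
d₁ = 0.0878 / 0.1600 = 0.5489 ⇒ 0.55
√T = √1 = 1.0000
φ(d₁) = φ(0.55) = 0.3429
vega = S·φ(d₁)·√T = 444·0.3429·1.0000 = 152.2476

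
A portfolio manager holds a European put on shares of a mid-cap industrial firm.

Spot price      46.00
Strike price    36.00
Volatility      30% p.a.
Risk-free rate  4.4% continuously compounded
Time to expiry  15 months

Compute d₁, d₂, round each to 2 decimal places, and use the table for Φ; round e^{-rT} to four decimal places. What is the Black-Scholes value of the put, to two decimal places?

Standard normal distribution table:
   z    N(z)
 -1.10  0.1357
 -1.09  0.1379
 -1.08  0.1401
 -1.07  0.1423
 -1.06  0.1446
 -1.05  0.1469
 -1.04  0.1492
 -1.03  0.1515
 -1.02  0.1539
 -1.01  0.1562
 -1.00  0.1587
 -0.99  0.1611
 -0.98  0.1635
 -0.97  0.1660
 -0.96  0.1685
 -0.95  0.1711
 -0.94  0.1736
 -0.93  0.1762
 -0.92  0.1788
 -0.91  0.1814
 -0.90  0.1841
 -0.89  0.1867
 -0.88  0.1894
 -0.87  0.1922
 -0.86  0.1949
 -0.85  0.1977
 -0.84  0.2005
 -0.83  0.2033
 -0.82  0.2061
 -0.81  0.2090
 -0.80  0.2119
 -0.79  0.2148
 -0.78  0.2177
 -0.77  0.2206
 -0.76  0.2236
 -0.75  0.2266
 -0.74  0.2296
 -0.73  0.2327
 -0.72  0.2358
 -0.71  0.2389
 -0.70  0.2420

σ√T = 0.3·√1.25 = 0.3354
d₁ = [ln(46/36) + (0.044 + 0.3²/2)·1.25] / 0.3354 = [0.2451 + 0.1112] / 0.3354 = 1.0625 → 1.06
d₂ = d₁ − σ√T = 1.0625 − 0.3354 = 0.7271 → 0.73
e^(−rT) = e^(−0.044·1.25) = 0.9465
P = 36·0.9465·N(-0.73) − 46·N(-1.06) = 36·0.9465·0.2327 − 46·0.1446 = 7.9290 − 6.6516 = 1.2774

1.28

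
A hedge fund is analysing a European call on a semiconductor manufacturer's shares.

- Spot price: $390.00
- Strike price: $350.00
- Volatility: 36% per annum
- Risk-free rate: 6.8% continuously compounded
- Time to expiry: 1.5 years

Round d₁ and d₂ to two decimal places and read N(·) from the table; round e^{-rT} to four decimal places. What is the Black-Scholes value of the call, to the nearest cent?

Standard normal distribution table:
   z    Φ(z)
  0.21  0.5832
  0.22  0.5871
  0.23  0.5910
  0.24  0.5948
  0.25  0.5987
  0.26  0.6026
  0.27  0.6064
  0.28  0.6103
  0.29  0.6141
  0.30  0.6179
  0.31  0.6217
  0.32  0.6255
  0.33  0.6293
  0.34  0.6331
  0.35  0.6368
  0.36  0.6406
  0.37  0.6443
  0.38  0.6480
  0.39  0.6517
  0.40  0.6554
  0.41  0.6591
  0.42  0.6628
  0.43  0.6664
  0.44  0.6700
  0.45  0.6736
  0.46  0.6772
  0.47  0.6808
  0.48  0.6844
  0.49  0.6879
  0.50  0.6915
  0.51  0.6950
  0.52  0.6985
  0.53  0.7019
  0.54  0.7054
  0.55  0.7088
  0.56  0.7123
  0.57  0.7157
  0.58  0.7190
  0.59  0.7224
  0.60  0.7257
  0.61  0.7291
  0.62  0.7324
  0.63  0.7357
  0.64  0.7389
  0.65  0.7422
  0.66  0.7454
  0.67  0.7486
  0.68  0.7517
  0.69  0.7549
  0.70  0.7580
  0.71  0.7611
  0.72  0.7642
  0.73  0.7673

σ√T = 0.36 × 1.2247 = 0.4409
d₁ = [ln(390/350) + (0.068 + 0.36²/2)·1.5] / 0.4409 = [0.1082 + 0.1992] / 0.4409 = 0.6972 ⇒ 0.70
d₂ = d₁ − σ√T = 0.6972 − 0.4409 = 0.2563 ⇒ 0.26
e^(−rT) = e^(−0.068·1.5) = 0.9030
N(d₁) = N(0.70) = 0.7580;  N(d₂) = N(0.26) = 0.6026
C = 390·0.7580 − 350·0.9030·0.6026 = 295.6200 − 190.4517 = 105.1683

$105.17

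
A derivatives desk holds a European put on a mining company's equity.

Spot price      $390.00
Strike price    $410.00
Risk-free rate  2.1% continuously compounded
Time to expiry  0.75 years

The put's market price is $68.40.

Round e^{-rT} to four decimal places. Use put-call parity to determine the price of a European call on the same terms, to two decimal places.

$54.80

exp(−rT) = exp(−0.021·0.75) = 0.9844
Put-call parity: C − P = S − K·e^(−rT) = 390 − 410·0.9844 = 390 − 403.6040 = -13.6040
C = P + (C − P) = 68.40 + (-13.6040) = 54.7960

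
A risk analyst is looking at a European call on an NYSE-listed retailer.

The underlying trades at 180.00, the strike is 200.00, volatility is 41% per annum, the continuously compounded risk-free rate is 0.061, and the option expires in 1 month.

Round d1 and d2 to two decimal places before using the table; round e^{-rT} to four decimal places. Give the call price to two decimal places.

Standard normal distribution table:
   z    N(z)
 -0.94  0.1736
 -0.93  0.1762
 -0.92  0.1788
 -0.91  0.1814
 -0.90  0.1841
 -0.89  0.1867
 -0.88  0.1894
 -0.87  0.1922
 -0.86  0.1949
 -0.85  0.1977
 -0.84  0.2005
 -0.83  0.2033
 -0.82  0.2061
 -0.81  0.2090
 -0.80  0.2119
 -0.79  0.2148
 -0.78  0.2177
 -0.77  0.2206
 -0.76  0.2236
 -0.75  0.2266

2.57

σ√T = 0.41·√0.08333 = 0.1184
ln(S/K) + (r + σ²/2)T = ln(180/200) + (0.061 + 0.41²/2)·0.08333 = -0.1054 + 0.0121 = -0.0933
d₁ = -0.0933 / 0.1184 = -0.7881 which rounds to -0.79
d₂ = d₁ − σ√T = -0.7881 − 0.1184 = -0.9064 which rounds to -0.91
exp(−rT) = exp(−0.061·0.08333) = 0.9949
N(d₁) = N(-0.79) = 0.2148;  N(d₂) = N(-0.91) = 0.1814
C = 180·0.2148 − 200·0.9949·0.1814 = 38.6640 − 36.0950 = 2.5690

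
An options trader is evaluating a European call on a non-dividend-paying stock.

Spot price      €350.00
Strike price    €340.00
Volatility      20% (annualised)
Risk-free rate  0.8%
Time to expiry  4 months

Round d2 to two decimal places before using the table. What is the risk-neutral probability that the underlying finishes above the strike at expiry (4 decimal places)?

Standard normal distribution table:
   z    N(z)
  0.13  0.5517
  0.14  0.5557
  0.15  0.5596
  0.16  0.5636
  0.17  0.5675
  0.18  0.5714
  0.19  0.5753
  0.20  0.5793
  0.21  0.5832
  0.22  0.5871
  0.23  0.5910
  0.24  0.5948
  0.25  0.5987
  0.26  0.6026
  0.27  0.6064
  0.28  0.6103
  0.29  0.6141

0.5871

σ√T = 0.2·√0.3333 = 0.1155
ln(S/K) + (r + σ²/2)T = ln(350/340) + (0.008 + 0.2²/2)·0.3333 = 0.0290 + 0.0093 = 0.0383
d₁ = 0.0383 / 0.1155 = 0.3319 which rounds to 0.33
d₂ = d₁ − σ√T = 0.3319 − 0.1155 = 0.2164 which rounds to 0.22
Risk-neutral Pr[S_T > K] = N(d₂) = N(0.22) = 0.5871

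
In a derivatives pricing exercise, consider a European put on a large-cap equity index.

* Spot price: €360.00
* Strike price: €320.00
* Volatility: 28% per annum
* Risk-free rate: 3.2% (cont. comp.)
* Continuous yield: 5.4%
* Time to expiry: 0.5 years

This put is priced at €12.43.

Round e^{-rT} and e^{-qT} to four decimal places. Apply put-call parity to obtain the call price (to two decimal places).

€47.94

e^(−qT) = e^(−0.054·0.5) = 0.9734;  e^(−rT) = e^(−0.032·0.5) = 0.9841
Put-call parity: C − P = S·e^(−qT) − K·e^(−rT) = 360·0.9734 − 320·0.9841 = 350.4240 − 314.9120 = 35.5120
C = P + (C − P) = 12.43 + (35.5120) = 47.9420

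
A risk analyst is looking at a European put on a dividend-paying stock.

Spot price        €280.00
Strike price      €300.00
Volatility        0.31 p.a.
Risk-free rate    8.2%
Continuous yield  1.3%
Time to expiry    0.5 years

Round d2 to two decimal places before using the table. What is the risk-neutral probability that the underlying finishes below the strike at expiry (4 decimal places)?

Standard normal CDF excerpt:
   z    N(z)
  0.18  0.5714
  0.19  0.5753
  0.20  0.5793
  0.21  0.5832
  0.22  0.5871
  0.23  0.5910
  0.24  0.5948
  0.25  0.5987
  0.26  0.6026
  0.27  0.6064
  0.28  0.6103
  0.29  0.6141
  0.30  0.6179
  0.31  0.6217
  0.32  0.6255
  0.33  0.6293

0.6064

σ√T = 0.31 × 0.7071 = 0.2192
d₁ = [ln(280/300) + (0.082 − 0.013 + 0.31²/2)·0.5] / 0.2192 = [-0.0690 + 0.0585] / 0.2192 = -0.0478 → -0.05
d₂ = d₁ − σ√T = -0.0478 − 0.2192 = -0.2670 → -0.27
Pr(exercise) under Q = N(−d₂) = N(0.27) = 0.6064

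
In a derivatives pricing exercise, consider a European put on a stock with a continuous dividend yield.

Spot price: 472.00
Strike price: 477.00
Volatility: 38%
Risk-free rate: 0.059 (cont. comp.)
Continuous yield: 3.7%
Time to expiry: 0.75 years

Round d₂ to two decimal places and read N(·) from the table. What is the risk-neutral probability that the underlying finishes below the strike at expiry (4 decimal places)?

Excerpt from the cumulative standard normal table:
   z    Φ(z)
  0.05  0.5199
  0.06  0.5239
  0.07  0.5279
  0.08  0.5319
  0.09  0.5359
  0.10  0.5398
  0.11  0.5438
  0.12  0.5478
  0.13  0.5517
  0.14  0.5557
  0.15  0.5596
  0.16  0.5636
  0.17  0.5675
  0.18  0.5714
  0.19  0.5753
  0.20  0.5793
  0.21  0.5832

0.5596

T = 0.75;  σ√T = 0.3291
d₁ = [ln(472/477) + (0.059 − 0.037 + 0.38²/2)·0.75] / 0.3291 = [-0.0105 + 0.0707] / 0.3291 = 0.1827 ≈ 0.18
d₂ = d₁ − σ√T = 0.1827 − 0.3291 = -0.1464 ≈ -0.15
Pr(exercise) under Q = N(−d₂) = N(0.15) = 0.5596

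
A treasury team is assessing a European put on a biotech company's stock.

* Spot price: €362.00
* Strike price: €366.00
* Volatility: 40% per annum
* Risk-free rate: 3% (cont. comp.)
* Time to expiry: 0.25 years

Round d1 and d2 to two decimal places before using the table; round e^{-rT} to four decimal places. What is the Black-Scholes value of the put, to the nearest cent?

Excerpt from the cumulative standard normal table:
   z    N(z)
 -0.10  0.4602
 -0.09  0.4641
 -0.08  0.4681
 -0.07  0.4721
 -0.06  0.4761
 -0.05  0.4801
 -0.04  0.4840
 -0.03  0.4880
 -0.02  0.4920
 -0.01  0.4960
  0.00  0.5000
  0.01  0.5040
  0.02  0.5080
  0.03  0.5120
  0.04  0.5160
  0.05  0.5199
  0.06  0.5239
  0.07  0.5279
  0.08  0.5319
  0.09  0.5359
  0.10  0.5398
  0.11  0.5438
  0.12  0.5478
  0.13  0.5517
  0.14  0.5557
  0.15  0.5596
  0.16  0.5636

€29.54

σ√T = 0.4·√0.25 = 0.2000
ln(S/K) + (r + σ²/2)T = ln(362/366) + (0.03 + 0.4²/2)·0.25 = -0.0110 + 0.0275 = 0.0165
d₁ = 0.0165 / 0.2000 = 0.0826 which rounds to 0.08
d₂ = d₁ − σ√T = 0.0826 − 0.2000 = -0.1174 which rounds to -0.12
exp(−rT) = exp(−0.03·0.25) = 0.9925
N(−d₂) = N(0.12) = 0.5478;  N(−d₁) = N(-0.08) = 0.4681
P = 366·0.9925·0.5478 − 362·0.4681 = 198.9911 − 169.4522 = 29.5389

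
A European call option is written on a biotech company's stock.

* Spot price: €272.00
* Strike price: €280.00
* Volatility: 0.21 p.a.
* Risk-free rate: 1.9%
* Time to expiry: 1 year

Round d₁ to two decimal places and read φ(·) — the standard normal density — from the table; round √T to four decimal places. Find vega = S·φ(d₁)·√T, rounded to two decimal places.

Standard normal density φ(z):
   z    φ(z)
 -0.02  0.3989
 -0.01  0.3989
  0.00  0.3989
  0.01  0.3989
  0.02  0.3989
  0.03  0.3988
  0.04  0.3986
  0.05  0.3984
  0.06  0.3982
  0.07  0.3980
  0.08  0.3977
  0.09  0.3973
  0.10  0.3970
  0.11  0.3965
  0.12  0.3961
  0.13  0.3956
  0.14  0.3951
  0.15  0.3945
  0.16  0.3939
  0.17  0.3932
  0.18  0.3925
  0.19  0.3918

T = 1;  σ√T = 0.2100
d₁ = [ln(272/280) + (0.019 + 0.21²/2)·1] / 0.2100 = [-0.0290 + 0.0410] / 0.2100 = 0.0574 which rounds to 0.06
√T = √1 = 1.0000
φ(d₁) = φ(0.06) = 0.3982
vega = S·φ(d₁)·√T = 272·0.3982·1.0000 = 108.3104

108.31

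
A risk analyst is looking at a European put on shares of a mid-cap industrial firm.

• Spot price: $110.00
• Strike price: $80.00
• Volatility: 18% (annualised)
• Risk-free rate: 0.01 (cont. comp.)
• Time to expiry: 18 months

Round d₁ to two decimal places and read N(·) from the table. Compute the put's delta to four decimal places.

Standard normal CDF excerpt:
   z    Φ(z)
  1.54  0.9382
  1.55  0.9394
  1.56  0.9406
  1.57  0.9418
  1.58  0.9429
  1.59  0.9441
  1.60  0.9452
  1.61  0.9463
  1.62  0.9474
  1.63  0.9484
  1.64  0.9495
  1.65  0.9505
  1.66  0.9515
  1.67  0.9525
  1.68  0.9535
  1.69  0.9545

-0.0526

σ√T = 0.18 × 1.2247 = 0.2205
d₁ = [ln(110/80) + (0.01 + 0.18²/2)·1.5] / 0.2205 = [0.3185 + 0.0393] / 0.2205 = 1.6228 ⇒ 1.62
N(d₁) = N(1.62) = 0.9474
Δ_put = N(d₁) − 1 = 0.9474 − 1 = -0.0526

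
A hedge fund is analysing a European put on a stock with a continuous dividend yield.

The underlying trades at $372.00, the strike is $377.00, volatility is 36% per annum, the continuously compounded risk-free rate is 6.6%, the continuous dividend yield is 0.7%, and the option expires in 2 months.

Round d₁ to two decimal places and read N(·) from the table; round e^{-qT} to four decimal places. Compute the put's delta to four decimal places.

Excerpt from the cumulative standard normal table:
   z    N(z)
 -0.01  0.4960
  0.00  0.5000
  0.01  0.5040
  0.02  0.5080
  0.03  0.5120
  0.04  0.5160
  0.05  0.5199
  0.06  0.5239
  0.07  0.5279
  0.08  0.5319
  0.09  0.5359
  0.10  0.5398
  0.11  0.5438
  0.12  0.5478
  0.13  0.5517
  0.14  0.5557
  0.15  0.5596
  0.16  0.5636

σ√T = 0.36 × 0.4082 = 0.1470
d₁ = [ln(372/377) + (0.066 − 0.007 + ½·0.36²)·0.1667] / (σ√T) = (-0.0134 + 0.0206) / 0.1470 = 0.0495 ≈ 0.05
N(d₁) = N(0.05) = 0.5199
Δ_put = e^(−qT)·(N(d₁) − 1) = 0.9988·(0.5199 − 1) = -0.4795

-0.4795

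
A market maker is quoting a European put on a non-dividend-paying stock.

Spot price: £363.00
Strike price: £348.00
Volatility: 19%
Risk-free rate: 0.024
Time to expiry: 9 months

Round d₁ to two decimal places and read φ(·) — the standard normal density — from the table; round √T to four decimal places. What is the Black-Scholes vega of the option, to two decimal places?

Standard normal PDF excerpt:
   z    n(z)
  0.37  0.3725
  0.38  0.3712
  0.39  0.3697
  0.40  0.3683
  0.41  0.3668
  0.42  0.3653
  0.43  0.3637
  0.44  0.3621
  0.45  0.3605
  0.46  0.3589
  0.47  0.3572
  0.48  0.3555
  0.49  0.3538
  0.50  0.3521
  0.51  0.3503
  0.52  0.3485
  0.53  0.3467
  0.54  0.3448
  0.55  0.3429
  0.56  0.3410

σ√T = 0.19 × 0.8660 = 0.1645
d₁ = [ln(363/348) + (0.024 + 0.19²/2)·0.75] / 0.1645 = [0.0422 + 0.0315] / 0.1645 = 0.4481 ⇒ 0.45
√T = √0.75 = 0.8660
φ(d₁) = φ(0.45) = 0.3605
vega = S·φ(d₁)·√T = 363·0.3605·0.8660 = 113.3261

113.33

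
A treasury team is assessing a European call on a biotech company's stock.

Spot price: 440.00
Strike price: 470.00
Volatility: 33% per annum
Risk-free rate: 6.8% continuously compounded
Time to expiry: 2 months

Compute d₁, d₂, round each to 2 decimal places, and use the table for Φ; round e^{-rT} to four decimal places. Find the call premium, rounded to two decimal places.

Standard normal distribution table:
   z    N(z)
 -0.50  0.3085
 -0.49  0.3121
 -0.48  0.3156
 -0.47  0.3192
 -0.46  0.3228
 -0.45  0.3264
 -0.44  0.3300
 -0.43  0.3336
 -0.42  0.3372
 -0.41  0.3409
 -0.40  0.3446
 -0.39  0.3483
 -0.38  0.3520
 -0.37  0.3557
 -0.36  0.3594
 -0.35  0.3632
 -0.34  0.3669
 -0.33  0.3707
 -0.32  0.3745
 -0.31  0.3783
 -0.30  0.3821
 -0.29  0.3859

σ√T = 0.33 × 0.4082 = 0.1347
ln(S/K) + (r + σ²/2)T = ln(440/470) + (0.068 + 0.33²/2)·0.1667 = -0.0660 + 0.0204 = -0.0455
d₁ = -0.0455 / 0.1347 = -0.3381 → -0.34
d₂ = d₁ − σ√T = -0.3381 − 0.1347 = -0.4728 → -0.47
e^(−rT) = e^(−0.068·0.1667) = 0.9887
N(d₁) = N(-0.34) = 0.3669;  N(d₂) = N(-0.47) = 0.3192
C = 440·0.3669 − 470·0.9887·0.3192 = 161.4360 − 148.3287 = 13.1073

13.11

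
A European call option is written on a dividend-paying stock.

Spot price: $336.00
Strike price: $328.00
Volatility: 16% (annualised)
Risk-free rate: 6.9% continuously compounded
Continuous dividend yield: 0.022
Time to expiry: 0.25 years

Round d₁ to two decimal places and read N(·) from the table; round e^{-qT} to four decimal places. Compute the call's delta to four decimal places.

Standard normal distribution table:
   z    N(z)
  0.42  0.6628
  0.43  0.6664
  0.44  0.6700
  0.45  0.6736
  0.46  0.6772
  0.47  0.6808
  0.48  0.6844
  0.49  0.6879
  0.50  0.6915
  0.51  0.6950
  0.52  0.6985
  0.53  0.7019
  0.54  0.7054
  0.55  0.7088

σ√T = 0.16·√0.25 = 0.0800
d₁ = [ln(336/328) + (0.069 − 0.022 + 0.16²/2)·0.25] / 0.0800 = [0.0241 + 0.0150] / 0.0800 = 0.4881 ≈ 0.49
N(d₁) = N(0.49) = 0.6879
Δ_call = e^(−qT)·N(d₁) = 0.9945·0.6879 = 0.6841

0.6841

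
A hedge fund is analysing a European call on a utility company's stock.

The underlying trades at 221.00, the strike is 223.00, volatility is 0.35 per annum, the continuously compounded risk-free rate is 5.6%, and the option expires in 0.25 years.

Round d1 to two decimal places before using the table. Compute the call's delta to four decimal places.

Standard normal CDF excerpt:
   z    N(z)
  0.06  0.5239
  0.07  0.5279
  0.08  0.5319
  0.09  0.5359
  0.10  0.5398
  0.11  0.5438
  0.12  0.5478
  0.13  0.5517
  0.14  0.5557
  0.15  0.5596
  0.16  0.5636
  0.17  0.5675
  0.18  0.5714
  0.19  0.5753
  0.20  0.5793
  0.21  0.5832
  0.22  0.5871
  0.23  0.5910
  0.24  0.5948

σ√T = 0.35·√0.25 = 0.1750
d₁ = [ln(221/223) + (0.056 + 0.35²/2)·0.25] / 0.1750 = [-0.0090 + 0.0293] / 0.1750 = 0.1160 → 0.12
N(d₁) = N(0.12) = 0.5478
Δ_call = N(d₁) = 0.5478

0.5478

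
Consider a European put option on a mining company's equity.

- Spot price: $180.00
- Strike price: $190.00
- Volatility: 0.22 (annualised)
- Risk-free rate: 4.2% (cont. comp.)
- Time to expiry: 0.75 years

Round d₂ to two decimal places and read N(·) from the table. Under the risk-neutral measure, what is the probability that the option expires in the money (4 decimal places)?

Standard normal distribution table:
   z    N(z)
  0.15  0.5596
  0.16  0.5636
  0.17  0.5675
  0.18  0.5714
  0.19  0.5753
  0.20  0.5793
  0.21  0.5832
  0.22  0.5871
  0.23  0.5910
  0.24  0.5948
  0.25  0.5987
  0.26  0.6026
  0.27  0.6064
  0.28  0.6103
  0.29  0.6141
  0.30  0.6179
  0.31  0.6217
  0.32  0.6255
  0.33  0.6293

0.5832

σ√T = 0.22 × 0.8660 = 0.1905
d₁ = [ln(180/190) + (0.042 + 0.22²/2)·0.75] / 0.1905 = [-0.0541 + 0.0497] / 0.1905 = -0.0232 → -0.02
d₂ = d₁ − σ√T = -0.0232 − 0.1905 = -0.2137 → -0.21
Pr(exercise) under Q = N(−d₂) = N(0.21) = 0.5832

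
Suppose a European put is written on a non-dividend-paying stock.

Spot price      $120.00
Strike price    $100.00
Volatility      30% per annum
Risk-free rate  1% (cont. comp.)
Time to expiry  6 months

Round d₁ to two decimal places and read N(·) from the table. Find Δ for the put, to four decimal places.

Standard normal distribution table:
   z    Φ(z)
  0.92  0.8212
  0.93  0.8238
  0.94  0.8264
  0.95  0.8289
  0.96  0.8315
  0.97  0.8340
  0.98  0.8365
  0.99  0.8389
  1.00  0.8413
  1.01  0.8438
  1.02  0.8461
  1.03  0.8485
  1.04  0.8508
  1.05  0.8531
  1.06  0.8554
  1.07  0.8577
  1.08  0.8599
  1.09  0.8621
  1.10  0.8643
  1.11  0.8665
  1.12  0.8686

-0.1611

σ√T = 0.3 × 0.7071 = 0.2121
ln(S/K) + (r + σ²/2)T = ln(120/100) + (0.01 + 0.3²/2)·0.5 = 0.1823 + 0.0275 = 0.2098
d₁ = 0.2098 / 0.2121 = 0.9891 which rounds to 0.99
N(d₁) = N(0.99) = 0.8389
Δ_put = N(d₁) − 1 = 0.8389 − 1 = -0.1611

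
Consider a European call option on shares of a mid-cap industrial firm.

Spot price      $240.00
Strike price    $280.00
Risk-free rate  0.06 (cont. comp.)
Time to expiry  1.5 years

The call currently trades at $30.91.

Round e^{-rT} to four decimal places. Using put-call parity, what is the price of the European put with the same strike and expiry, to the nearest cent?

$46.80

e^(−rT) = e^(−0.06·1.5) = 0.9139
Put-call parity: C − P = S − K·e^(−rT) = 240 − 280·0.9139 = 240 − 255.8920 = -15.8920
P = C − (C − P) = 30.91 − (-15.8920) = 46.8020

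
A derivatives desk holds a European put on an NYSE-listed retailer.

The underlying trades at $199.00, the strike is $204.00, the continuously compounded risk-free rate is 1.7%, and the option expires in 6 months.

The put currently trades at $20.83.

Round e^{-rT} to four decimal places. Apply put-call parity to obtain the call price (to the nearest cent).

exp(−rT) = exp(−0.017·0.5) = 0.9915
Put-call parity: C − P = S − K·e^(−rT) = 199 − 204·0.9915 = 199 − 202.2660 = -3.2660
C = P + (C − P) = 20.83 + (-3.2660) = 17.5640

$17.56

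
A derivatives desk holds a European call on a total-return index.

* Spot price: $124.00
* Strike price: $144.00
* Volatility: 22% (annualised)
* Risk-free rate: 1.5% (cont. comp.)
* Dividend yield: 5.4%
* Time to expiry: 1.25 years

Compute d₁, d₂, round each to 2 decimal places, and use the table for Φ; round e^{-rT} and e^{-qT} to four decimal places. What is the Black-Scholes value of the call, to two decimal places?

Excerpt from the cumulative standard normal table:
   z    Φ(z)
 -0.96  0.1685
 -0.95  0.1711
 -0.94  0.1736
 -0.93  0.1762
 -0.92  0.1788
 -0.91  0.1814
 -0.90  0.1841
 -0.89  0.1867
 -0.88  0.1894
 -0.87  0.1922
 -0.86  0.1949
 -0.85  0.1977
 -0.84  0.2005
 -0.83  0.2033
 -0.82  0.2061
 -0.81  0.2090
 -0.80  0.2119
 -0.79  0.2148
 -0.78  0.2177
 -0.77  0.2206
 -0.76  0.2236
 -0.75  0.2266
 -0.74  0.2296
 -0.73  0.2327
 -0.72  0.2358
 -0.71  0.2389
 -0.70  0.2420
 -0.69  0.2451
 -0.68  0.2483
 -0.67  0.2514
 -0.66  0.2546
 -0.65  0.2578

σ√T = 0.22·√1.25 = 0.2460
d₁ = [ln(124/144) + (0.015 − 0.054 + ½·0.22²)·1.25] / (σ√T) = (-0.1495 − 0.0185) / 0.2460 = -0.6831 ≈ -0.68
d₂ = -0.6831 − 0.2460 = -0.9291 ≈ -0.93
e^(−qT) = e^(−0.054·1.25) = 0.9347;  e^(−rT) = e^(−0.015·1.25) = 0.9814
N(d₁) = N(-0.68) = 0.2483;  N(d₂) = N(-0.93) = 0.1762
C = 124·0.9347·0.2483 − 144·0.9814·0.1762 = 28.7787 − 24.9009 = 3.8778

$3.88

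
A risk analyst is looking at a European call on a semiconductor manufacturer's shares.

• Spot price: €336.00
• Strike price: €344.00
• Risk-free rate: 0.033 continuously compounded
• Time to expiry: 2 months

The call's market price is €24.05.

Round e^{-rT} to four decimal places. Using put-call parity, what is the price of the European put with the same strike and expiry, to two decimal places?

€30.16

e^(−rT) = e^(−0.033·0.1667) = 0.9945
Put-call parity: C − P = S − K·e^(−rT) = 336 − 344·0.9945 = 336 − 342.1080 = -6.1080
P = C − (C − P) = 24.05 − (-6.1080) = 30.1580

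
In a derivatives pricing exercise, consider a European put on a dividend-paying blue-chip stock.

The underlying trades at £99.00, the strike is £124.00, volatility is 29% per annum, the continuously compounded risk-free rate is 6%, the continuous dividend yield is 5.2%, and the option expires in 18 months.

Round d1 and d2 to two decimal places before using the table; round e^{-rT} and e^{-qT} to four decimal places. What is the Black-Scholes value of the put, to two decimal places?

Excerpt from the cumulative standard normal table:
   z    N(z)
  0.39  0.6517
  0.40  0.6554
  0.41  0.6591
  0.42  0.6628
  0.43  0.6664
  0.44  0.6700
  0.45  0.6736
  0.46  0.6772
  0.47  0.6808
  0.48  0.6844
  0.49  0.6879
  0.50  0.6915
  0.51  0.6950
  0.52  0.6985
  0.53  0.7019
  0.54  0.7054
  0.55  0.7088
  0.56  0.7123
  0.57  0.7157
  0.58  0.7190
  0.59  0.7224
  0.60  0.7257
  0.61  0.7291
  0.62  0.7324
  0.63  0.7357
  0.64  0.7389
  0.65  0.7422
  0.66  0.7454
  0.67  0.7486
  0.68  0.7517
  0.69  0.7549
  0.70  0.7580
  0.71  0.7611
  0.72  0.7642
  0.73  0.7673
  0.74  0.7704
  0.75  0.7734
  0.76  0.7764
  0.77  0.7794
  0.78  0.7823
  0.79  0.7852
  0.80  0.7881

σ√T = 0.29·√1.5 = 0.3552
ln(S/K) + (r − q + σ²/2)T = ln(99/124) + (0.06 − 0.052 + 0.29²/2)·1.5 = -0.2252 + 0.0751 = -0.1501
d₁ = -0.1501 / 0.3552 = -0.4226 → -0.42
d₂ = d₁ − σ√T = -0.4226 − 0.3552 = -0.7777 → -0.78
e^(−qT) = e^(−0.052·1.5) = 0.9250;  e^(−rT) = e^(−0.06·1.5) = 0.9139
P = 124·0.9139·N(0.78) − 99·0.9250·N(0.42) = 124·0.9139·0.7823 − 99·0.9250·0.6628 = 88.6531 − 60.6959 = 27.9571

£27.96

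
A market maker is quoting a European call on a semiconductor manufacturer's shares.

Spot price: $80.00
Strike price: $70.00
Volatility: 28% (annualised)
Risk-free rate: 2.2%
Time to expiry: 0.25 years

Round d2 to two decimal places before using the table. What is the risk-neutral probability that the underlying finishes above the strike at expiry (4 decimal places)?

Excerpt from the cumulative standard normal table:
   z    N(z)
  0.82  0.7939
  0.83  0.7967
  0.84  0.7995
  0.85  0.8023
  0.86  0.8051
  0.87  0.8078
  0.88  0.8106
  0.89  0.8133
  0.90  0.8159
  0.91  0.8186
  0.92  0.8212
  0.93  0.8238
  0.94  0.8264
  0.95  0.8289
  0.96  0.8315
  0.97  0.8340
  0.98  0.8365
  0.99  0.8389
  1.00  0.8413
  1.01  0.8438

T = 0.25;  σ√T = 0.1400
ln(S/K) + (r + σ²/2)T = ln(80/70) + (0.022 + 0.28²/2)·0.25 = 0.1335 + 0.0153 = 0.1488
d₁ = 0.1488 / 0.1400 = 1.0631 ⇒ 1.06
d₂ = d₁ − σ√T = 1.0631 − 0.1400 = 0.9231 ⇒ 0.92
Risk-neutral Pr[S_T > K] = N(d₂) = N(0.92) = 0.8212

0.8212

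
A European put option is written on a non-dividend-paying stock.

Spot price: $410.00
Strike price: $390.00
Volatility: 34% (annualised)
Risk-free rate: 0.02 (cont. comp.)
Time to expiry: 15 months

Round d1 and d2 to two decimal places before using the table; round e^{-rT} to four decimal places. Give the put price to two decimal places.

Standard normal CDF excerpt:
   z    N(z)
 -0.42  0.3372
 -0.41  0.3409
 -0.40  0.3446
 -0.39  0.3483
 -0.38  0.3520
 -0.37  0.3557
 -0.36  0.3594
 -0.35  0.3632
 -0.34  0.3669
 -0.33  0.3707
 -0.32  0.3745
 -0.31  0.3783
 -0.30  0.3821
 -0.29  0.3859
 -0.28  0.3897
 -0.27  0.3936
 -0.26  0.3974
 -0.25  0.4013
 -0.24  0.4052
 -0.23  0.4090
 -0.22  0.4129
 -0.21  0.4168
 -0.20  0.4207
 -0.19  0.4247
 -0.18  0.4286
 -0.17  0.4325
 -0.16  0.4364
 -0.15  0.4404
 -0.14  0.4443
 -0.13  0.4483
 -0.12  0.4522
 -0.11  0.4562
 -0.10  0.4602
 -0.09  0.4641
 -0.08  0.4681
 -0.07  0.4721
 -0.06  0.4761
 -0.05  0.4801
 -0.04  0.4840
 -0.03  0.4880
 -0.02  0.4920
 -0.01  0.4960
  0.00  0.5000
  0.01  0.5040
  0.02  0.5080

$45.86

σ√T = 0.34 × 1.1180 = 0.3801
d₁ = [ln(410/390) + (0.02 + 0.34²/2)·1.25] / 0.3801 = [0.0500 + 0.0973] / 0.3801 = 0.3874 → 0.39
d₂ = d₁ − σ√T = 0.3874 − 0.3801 = 0.0073 → 0.01
exp(−rT) = exp(−0.02·1.25) = 0.9753
N(−d₂) = N(-0.01) = 0.4960;  N(−d₁) = N(-0.39) = 0.3483
P = 390·0.9753·0.4960 − 410·0.3483 = 188.6620 − 142.8030 = 45.8590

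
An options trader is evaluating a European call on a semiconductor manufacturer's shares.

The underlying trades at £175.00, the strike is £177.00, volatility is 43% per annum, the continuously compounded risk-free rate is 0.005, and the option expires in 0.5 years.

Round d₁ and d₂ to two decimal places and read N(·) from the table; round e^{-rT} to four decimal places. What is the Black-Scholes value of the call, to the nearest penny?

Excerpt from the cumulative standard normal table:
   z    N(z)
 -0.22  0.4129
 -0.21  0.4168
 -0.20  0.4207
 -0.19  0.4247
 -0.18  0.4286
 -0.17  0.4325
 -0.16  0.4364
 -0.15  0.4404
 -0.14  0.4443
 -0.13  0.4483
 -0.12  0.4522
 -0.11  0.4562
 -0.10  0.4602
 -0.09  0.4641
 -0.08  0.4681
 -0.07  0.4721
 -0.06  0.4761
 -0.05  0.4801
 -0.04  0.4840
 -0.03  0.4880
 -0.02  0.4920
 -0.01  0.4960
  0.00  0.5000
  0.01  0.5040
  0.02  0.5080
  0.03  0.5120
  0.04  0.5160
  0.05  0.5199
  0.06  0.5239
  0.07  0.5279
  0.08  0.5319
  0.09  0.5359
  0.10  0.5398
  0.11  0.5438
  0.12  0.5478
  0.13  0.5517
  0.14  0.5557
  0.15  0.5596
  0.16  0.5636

σ√T = 0.43·√0.5 = 0.3041
d₁ = [ln(175/177) + (0.005 + 0.43²/2)·0.5] / 0.3041 = [-0.0114 + 0.0487] / 0.3041 = 0.1229 which rounds to 0.12
d₂ = d₁ − σ√T = 0.1229 − 0.3041 = -0.1812 which rounds to -0.18
e^(−rT) = e^(−0.005·0.5) = 0.9975
N(d₁) = N(0.12) = 0.5478;  N(d₂) = N(-0.18) = 0.4286
C = 175·0.5478 − 177·0.9975·0.4286 = 95.8650 − 75.6725 = 20.1925

£20.19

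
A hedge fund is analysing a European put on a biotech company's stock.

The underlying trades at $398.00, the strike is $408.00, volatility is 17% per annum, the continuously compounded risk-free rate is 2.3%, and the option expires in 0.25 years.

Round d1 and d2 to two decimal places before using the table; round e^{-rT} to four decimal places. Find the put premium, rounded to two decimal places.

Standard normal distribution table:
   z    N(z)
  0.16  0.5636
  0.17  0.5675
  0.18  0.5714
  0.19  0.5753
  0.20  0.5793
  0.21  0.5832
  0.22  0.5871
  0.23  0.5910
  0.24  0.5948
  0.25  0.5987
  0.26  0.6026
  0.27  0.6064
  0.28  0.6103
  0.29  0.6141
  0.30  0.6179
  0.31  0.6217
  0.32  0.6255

$18.58

σ√T = 0.17 × 0.5000 = 0.0850
d₁ = [ln(398/408) + (0.023 + 0.17²/2)·0.25] / 0.0850 = [-0.0248 + 0.0094] / 0.0850 = -0.1818 ⇒ -0.18
d₂ = d₁ − σ√T = -0.1818 − 0.0850 = -0.2668 ⇒ -0.27
exp(−rT) = exp(−0.023·0.25) = 0.9943
P = 408·0.9943·N(0.27) − 398·N(0.18) = 408·0.9943·0.6064 − 398·0.5714 = 246.0010 − 227.4172 = 18.5838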